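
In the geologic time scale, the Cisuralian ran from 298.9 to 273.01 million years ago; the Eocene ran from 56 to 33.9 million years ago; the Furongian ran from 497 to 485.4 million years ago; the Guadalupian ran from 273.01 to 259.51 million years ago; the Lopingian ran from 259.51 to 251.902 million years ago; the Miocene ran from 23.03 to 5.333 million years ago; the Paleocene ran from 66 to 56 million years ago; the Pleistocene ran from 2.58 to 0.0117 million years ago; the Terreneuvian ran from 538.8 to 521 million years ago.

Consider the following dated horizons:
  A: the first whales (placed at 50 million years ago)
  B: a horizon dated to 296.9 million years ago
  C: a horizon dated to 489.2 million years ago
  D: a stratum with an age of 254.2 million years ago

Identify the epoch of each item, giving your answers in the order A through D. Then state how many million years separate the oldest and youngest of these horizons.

A: 50 Ma lies in 56–33.9 Ma, so Eocene.
B: 296.9 Ma lies in 298.9–273.01 Ma, so Cisuralian.
C: 489.2 Ma lies in 497–485.4 Ma, so Furongian.
D: 254.2 Ma lies in 259.51–251.902 Ma, so Lopingian.
Oldest = 489.2 Ma, youngest = 50 Ma → span 439.2 Myr.

A — Eocene; B — Cisuralian; C — Furongian; D — Lopingian; span 439.2 million years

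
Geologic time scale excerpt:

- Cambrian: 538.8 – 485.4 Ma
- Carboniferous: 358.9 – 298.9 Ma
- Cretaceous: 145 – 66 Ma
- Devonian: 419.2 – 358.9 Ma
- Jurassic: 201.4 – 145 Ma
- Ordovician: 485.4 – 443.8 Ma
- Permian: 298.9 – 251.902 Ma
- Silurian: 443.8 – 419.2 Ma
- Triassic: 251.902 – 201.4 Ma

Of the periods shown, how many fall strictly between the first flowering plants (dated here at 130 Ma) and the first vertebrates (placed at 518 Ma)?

518 Ma sits inside the Cambrian (538.8–485.4) and 130 Ma inside the Cretaceous (145–66); neither of those is wholly between the two dates.
The listed periods lying completely between them are Ordovician, Silurian, Devonian, Carboniferous, Permian, Triassic, Jurassic — 7 in all.

7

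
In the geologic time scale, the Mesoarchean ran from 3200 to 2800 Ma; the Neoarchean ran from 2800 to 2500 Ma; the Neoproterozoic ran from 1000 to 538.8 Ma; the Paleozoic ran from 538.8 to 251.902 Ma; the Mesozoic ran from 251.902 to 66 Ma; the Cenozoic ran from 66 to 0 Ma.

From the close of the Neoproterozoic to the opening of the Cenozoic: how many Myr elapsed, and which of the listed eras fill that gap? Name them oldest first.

End of Neoproterozoic = 538.8 Ma; start of Cenozoic = 66 Ma.
Gap = 538.8 − 66 = 472.8 Myr.
Eras wholly inside 538.8–66 Ma: Paleozoic (538.8–251.902), Mesozoic (251.902–66).

472.8 million years; Paleozoic, Mesozoic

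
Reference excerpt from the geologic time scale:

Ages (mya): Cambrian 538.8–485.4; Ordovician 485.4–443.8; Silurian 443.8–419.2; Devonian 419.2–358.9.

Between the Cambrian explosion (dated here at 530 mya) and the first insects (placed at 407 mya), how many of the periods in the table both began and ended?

2

The older date is 530 Ma and the younger is 407 Ma.
Periods with start < 530 and end > 407 Ma: Ordovician (485.4–443.8), Silurian (443.8–419.2).
That is 2 complete periods.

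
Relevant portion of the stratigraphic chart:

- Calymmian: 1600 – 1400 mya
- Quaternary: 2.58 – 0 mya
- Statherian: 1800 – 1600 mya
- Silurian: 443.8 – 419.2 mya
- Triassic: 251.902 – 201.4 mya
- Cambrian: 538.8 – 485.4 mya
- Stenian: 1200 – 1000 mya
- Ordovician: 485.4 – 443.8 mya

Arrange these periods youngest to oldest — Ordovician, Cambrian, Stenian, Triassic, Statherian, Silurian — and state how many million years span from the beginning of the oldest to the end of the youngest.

Triassic, Silurian, Ordovician, Cambrian, Stenian, Statherian; total span 1598.6 Myr

From the excerpt: Ordovician 485.4–443.8; Cambrian 538.8–485.4; Stenian 1200–1000; Triassic 251.902–201.4; Statherian 1800–1600; Silurian 443.8–419.2 (Ma).
Larger Ma is earlier, so the oldest is Statherian and the youngest is Triassic; youngest to oldest: Triassic, Silurian, Ordovician, Cambrian, Stenian, Statherian.
Oldest start 1800 minus youngest end 201.4 gives 1598.6 Myr overall.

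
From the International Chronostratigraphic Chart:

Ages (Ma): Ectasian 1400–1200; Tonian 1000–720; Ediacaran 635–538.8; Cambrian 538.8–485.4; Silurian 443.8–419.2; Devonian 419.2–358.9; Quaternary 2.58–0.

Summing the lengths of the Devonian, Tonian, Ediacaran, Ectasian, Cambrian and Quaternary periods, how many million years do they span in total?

Each duration: Devonian = 60.3; Tonian = 280; Ediacaran = 96.2; Ectasian = 200; Cambrian = 53.4; Quaternary = 2.58.
Sum: 60.3 + 280 + 96.2 + 200 + 53.4 + 2.58 = 692.48 Myr.

692.48 million years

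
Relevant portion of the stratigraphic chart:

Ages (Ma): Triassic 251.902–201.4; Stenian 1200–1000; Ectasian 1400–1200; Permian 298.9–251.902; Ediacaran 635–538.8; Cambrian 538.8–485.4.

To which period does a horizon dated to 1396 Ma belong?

Ectasian

1396 Ma lies between 1400 and 1200 Ma, so it falls in the Ectasian.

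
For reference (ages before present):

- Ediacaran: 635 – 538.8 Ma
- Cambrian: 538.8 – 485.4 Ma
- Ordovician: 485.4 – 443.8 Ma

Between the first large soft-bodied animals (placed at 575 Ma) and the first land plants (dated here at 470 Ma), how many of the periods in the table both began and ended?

575 Ma sits inside the Ediacaran (635–538.8) and 470 Ma inside the Ordovician (485.4–443.8); neither of those is wholly between the two dates.
The listed periods lying completely between them are Cambrian — 1 in all.

1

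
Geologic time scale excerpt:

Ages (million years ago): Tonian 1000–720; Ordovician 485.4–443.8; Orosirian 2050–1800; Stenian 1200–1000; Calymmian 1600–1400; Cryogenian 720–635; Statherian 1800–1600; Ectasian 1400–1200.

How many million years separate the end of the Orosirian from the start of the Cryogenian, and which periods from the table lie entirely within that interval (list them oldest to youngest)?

The Orosirian closes at 1800 Ma and the Cryogenian opens at 720 Ma, so the interval is 1800 − 720 = 1080 Myr.
A period fits inside if it starts at or after 1800 Ma and ends at or before 720 Ma; oldest first that gives Statherian, Calymmian, Ectasian, Stenian, Tonian.

1080 million years; Statherian, Calymmian, Ectasian, Stenian, Tonian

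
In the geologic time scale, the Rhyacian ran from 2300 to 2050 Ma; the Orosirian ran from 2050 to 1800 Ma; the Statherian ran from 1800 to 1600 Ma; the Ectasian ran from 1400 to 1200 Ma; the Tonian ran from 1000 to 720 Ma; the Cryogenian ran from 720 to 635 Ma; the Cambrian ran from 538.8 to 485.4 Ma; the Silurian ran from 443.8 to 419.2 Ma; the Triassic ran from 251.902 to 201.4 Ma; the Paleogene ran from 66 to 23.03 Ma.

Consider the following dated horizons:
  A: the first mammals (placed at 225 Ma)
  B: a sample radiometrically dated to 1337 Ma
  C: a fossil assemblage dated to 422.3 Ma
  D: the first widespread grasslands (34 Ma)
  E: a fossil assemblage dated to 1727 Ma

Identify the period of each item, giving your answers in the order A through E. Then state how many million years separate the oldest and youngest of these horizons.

A — Triassic; B — Ectasian; C — Silurian; D — Paleogene; E — Statherian; span 1693 million years

A: 225 Ma lies in 251.902–201.4 Ma, so Triassic.
B: 1337 Ma lies in 1400–1200 Ma, so Ectasian.
C: 422.3 Ma lies in 443.8–419.2 Ma, so Silurian.
D: 34 Ma lies in 66–23.03 Ma, so Paleogene.
E: 1727 Ma lies in 1800–1600 Ma, so Statherian.
Oldest = 1727 Ma, youngest = 34 Ma → span 1693 Myr.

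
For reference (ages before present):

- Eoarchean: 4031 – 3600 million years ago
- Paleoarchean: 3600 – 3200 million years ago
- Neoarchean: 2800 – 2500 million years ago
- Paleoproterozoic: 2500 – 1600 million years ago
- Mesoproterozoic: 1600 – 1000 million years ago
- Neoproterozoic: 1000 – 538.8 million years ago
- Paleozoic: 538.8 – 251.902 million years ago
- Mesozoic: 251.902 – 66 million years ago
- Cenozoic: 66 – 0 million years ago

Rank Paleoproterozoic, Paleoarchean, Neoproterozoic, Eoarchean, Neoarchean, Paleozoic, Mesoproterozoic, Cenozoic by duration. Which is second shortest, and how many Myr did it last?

Durations: Paleoproterozoic 900; Paleoarchean 400; Neoproterozoic 461.2; Eoarchean 431; Neoarchean 300; Paleozoic 286.898; Mesoproterozoic 600; Cenozoic 66 Myr.
Sorted shortest-first: Cenozoic (66), Paleozoic (286.898), Neoarchean (300), Paleoarchean (400), Eoarchean (431), Neoproterozoic (461.2), Mesoproterozoic (600), Paleoproterozoic (900).
The second shortest is Paleozoic at 286.898 Myr.

Paleozoic, 286.898 million years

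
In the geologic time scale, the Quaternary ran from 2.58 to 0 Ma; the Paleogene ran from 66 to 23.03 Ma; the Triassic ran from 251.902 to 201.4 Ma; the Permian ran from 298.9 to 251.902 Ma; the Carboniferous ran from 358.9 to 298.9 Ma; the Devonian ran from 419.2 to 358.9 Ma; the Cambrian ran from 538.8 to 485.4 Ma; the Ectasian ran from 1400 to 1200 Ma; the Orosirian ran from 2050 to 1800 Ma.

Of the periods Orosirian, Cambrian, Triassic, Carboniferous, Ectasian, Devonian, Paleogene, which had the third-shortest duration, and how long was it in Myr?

Cambrian, 53.4 million years

Durations: Orosirian 250; Cambrian 53.4; Triassic 50.502; Carboniferous 60; Ectasian 200; Devonian 60.3; Paleogene 42.97 Myr.
Sorted shortest-first: Paleogene (42.97), Triassic (50.502), Cambrian (53.4), Carboniferous (60), Devonian (60.3), Ectasian (200), Orosirian (250).
The third shortest is Cambrian at 53.4 Myr.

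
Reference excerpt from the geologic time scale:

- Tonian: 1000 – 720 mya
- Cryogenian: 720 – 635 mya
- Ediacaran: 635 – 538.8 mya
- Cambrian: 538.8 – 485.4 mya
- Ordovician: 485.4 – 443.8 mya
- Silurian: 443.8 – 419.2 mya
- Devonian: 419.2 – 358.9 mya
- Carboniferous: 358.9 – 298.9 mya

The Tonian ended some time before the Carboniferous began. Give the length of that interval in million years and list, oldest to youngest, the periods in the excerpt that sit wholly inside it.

361.1 million years; Cryogenian, Ediacaran, Cambrian, Ordovician, Silurian, Devonian

End of Tonian = 720 Ma; start of Carboniferous = 358.9 Ma.
Gap = 720 − 358.9 = 361.1 Myr.
Periods wholly inside 720–358.9 Ma: Cryogenian (720–635), Ediacaran (635–538.8), Cambrian (538.8–485.4), Ordovician (485.4–443.8), Silurian (443.8–419.2), Devonian (419.2–358.9).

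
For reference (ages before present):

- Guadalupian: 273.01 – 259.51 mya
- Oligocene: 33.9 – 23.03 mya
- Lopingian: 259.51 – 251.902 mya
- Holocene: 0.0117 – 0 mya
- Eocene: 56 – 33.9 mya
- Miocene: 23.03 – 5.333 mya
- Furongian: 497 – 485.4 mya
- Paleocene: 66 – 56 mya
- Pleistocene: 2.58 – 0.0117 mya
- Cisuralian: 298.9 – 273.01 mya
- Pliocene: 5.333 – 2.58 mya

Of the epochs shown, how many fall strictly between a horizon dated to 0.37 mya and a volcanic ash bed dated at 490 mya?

The older date is 490 Ma and the younger is 0.37 Ma.
Epochs with start < 490 and end > 0.37 Ma: Cisuralian (298.9–273.01), Guadalupian (273.01–259.51), Lopingian (259.51–251.902), Paleocene (66–56), Eocene (56–33.9), Oligocene (33.9–23.03), Miocene (23.03–5.333), Pliocene (5.333–2.58).
That is 8 complete epochs.

8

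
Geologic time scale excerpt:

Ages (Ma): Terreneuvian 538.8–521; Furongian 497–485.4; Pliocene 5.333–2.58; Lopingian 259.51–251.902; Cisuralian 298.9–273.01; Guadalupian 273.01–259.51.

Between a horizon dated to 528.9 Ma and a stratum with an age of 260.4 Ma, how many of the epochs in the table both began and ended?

2

528.9 Ma sits inside the Terreneuvian (538.8–521) and 260.4 Ma inside the Guadalupian (273.01–259.51); neither of those is wholly between the two dates.
The listed epochs lying completely between them are Furongian, Cisuralian — 2 in all.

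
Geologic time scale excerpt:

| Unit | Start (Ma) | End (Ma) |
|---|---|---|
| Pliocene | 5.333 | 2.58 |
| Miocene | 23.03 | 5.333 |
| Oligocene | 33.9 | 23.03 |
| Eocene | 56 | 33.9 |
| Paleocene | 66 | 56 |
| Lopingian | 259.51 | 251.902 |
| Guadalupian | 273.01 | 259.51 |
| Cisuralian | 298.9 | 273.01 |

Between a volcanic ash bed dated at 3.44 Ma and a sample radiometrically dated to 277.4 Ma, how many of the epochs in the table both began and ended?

6

277.4 Ma sits inside the Cisuralian (298.9–273.01) and 3.44 Ma inside the Pliocene (5.333–2.58); neither of those is wholly between the two dates.
The listed epochs lying completely between them are Guadalupian, Lopingian, Paleocene, Eocene, Oligocene, Miocene — 6 in all.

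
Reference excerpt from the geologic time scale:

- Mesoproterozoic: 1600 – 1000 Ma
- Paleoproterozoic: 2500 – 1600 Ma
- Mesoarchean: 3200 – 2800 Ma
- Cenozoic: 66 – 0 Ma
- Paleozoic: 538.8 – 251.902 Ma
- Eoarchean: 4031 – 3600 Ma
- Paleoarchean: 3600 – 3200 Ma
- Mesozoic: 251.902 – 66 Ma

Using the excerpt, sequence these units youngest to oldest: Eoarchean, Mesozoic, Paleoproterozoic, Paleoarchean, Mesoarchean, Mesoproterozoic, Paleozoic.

Read off each span (Ma): Eoarchean 4031–3600; Mesozoic 251.902–66; Paleoproterozoic 2500–1600; Paleoarchean 3600–3200; Mesoarchean 3200–2800; Mesoproterozoic 1600–1000; Paleozoic 538.8–251.902.
Larger Ma is older, so oldest→youngest is Eoarchean, Paleoarchean, Mesoarchean, Paleoproterozoic, Mesoproterozoic, Paleozoic, Mesozoic; reverse it for youngest→oldest.

Mesozoic, Paleozoic, Mesoproterozoic, Paleoproterozoic, Mesoarchean, Paleoarchean, Eoarchean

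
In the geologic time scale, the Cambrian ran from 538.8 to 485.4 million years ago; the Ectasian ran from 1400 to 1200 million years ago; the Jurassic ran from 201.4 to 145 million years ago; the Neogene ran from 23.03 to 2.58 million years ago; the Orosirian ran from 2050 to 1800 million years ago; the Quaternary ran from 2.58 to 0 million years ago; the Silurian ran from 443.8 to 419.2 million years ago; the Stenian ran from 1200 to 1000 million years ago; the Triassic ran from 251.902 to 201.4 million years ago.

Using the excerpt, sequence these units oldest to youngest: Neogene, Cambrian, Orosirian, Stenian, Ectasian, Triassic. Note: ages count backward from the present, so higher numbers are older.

Orosirian → Ectasian → Stenian → Cambrian → Triassic → Neogene

The oldest of these is Orosirian (starts 2050 Ma) and the youngest is Neogene (ends 2.58 Ma).
In between, by decreasing start age: Ectasian (1400), Stenian (1200), Cambrian (538.8), Triassic (251.902).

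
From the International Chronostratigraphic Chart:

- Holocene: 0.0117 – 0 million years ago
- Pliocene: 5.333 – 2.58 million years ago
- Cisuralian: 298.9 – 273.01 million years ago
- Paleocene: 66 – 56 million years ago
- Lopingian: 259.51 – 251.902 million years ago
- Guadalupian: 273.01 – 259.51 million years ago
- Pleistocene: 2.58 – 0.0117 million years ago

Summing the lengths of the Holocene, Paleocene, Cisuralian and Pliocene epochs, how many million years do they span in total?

Each duration: Holocene = 0.0117; Paleocene = 10; Cisuralian = 25.89; Pliocene = 2.753.
Sum: 0.0117 + 10 + 25.89 + 2.753 = 38.6547 Myr.

38.6547 million years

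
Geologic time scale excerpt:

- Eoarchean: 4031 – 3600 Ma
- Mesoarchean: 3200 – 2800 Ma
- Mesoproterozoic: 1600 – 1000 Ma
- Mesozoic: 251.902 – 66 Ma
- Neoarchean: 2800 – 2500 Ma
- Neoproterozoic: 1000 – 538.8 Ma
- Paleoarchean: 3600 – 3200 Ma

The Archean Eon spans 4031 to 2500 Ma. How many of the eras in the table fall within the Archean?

Eras inside 4031–2500 Ma: Eoarchean, Paleoarchean, Mesoarchean, Neoarchean — 4 in total.

4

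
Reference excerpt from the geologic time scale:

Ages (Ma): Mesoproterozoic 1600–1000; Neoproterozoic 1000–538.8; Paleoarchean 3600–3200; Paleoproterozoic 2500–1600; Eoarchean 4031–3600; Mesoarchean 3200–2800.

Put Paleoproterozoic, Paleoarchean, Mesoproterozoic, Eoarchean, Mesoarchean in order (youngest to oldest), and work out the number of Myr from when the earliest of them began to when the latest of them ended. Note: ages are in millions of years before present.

Mesoproterozoic → Paleoproterozoic → Mesoarchean → Paleoarchean → Eoarchean; total span 3031 Myr

Start ages (Ma): Eoarchean 4031, Paleoarchean 3600, Mesoarchean 3200, Paleoproterozoic 2500, Mesoproterozoic 1600.
Ordered youngest to oldest: Mesoproterozoic, Paleoproterozoic, Mesoarchean, Paleoarchean, Eoarchean.
Span = 4031 − 1000 = 3031 Myr.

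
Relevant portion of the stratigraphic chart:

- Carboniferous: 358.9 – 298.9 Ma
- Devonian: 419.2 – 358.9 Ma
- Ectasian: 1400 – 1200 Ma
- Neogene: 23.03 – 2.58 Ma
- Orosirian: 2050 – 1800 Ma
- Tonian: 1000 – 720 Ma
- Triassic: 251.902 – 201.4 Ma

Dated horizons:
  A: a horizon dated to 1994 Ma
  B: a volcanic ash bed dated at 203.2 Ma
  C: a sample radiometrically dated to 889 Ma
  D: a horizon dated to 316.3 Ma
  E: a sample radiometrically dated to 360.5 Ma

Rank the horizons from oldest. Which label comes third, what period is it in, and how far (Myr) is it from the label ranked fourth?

Larger Ma means older, so oldest first: A 1994 > C 889 > E 360.5 > D 316.3 > B 203.2.
Counting 3 along gives E (360.5 Ma); the excerpt puts that inside the Devonian, 419.2–358.9 Ma.
Next in line is D (316.3 Ma), and 360.5 − 316.3 = 44.2 Myr.

E, in the Devonian; 44.2 million years to D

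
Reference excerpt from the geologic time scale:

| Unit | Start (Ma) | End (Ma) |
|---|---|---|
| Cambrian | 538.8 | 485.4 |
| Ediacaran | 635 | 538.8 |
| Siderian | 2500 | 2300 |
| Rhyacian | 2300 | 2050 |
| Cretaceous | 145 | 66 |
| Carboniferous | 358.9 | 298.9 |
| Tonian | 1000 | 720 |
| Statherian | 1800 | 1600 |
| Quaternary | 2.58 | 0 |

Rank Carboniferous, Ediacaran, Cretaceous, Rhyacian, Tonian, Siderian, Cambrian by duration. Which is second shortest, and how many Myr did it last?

Carboniferous, 60 million years

Start − end for each: Carboniferous 358.9 − 298.9 = 60; Ediacaran 635 − 538.8 = 96.2; Cretaceous 145 − 66 = 79; Rhyacian 2300 − 2050 = 250; Tonian 1000 − 720 = 280; Siderian 2500 − 2300 = 200; Cambrian 538.8 − 485.4 = 53.4.
Ranking these from shortest: Cambrian < Carboniferous < Cretaceous < Ediacaran < Siderian < Rhyacian < Tonian.
Position 2 in that ranking is Carboniferous, which lasted 60 Myr.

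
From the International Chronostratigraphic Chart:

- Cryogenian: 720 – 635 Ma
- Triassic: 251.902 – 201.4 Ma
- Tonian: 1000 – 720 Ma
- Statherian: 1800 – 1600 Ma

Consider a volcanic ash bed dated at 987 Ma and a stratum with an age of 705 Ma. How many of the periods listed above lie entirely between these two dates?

The older date is 987 Ma and the younger is 705 Ma.
No period both begins after 987 Ma and ends before 705 Ma, so the count is 0.

0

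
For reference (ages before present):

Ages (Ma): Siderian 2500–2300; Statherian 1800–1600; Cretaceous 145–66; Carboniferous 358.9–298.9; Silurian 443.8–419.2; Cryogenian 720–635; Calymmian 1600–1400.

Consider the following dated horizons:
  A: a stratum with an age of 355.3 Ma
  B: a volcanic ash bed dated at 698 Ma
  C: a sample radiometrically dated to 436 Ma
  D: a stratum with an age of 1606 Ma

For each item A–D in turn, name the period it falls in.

A — Carboniferous; B — Cryogenian; C — Silurian; D — Statherian

A: 355.3 Ma lies in 358.9–298.9 Ma, so Carboniferous.
B: 698 Ma lies in 720–635 Ma, so Cryogenian.
C: 436 Ma lies in 443.8–419.2 Ma, so Silurian.
D: 1606 Ma lies in 1800–1600 Ma, so Statherian.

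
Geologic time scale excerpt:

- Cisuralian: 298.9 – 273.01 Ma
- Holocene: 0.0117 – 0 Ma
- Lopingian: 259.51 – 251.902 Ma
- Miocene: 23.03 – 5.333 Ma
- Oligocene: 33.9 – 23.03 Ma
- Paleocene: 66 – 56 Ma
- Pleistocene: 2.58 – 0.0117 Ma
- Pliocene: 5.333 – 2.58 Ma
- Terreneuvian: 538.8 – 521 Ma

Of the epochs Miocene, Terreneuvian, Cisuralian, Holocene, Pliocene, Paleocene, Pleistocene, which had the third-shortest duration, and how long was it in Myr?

Durations: Miocene 17.697; Terreneuvian 17.8; Cisuralian 25.89; Holocene 0.0117; Pliocene 2.753; Paleocene 10; Pleistocene 2.5683 Myr.
Sorted shortest-first: Holocene (0.0117), Pleistocene (2.5683), Pliocene (2.753), Paleocene (10), Miocene (17.697), Terreneuvian (17.8), Cisuralian (25.89).
The third shortest is Pliocene at 2.753 Myr.

Pliocene, 2.753 million years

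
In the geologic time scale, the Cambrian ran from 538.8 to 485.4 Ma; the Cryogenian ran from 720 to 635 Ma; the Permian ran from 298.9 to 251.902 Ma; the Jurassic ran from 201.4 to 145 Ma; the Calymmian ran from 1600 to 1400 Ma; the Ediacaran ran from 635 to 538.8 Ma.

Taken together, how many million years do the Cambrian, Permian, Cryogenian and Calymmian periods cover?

Each duration: Cambrian = 53.4; Permian = 46.998; Cryogenian = 85; Calymmian = 200.
Sum: 53.4 + 46.998 + 85 + 200 = 385.398 Myr.

385.398 million years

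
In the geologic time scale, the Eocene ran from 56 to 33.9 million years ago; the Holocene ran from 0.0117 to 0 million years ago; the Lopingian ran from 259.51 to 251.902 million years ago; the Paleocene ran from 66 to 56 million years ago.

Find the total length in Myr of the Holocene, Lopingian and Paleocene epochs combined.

17.6197 million years

Duration is start − end for each: (0.0117 − 0) + (259.51 − 251.902) + (66 − 56).
That is 0.0117 + 7.608 + 10, which totals 17.6197 million years.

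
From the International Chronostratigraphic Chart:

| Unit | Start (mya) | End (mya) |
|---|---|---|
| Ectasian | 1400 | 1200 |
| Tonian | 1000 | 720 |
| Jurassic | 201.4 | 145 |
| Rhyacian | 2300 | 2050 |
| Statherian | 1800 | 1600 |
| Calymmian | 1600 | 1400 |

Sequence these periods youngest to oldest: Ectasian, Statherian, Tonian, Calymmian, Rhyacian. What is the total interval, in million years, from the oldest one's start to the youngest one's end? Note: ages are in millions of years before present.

Tonian, Ectasian, Calymmian, Statherian, Rhyacian; total span 1580 Myr

Start ages (Ma): Rhyacian 2300, Statherian 1800, Calymmian 1600, Ectasian 1400, Tonian 1000.
Ordered youngest to oldest: Tonian, Ectasian, Calymmian, Statherian, Rhyacian.
Span = 2300 − 720 = 1580 Myr.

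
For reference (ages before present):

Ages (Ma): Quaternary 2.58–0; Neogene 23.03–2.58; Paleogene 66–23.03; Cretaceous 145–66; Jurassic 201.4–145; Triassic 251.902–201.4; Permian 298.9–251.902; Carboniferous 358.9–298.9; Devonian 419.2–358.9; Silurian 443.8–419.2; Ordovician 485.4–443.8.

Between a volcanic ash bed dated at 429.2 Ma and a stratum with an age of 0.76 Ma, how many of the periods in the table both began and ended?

The older date is 429.2 Ma and the younger is 0.76 Ma.
Periods with start < 429.2 and end > 0.76 Ma: Devonian (419.2–358.9), Carboniferous (358.9–298.9), Permian (298.9–251.902), Triassic (251.902–201.4), Jurassic (201.4–145), Cretaceous (145–66), Paleogene (66–23.03), Neogene (23.03–2.58).
That is 8 complete periods.

8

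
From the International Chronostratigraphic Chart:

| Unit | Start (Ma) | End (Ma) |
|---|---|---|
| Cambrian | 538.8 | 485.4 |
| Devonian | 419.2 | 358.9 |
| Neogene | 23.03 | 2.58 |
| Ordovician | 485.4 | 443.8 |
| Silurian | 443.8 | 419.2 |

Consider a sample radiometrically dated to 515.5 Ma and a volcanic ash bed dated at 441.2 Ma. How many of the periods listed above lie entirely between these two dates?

1

515.5 Ma sits inside the Cambrian (538.8–485.4) and 441.2 Ma inside the Silurian (443.8–419.2); neither of those is wholly between the two dates.
The listed periods lying completely between them are Ordovician — 1 in all.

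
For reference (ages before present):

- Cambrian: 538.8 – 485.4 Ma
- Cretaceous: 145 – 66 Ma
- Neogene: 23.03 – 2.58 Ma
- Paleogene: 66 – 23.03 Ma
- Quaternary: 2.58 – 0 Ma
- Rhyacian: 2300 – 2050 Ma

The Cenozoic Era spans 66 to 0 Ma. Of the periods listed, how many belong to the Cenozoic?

Periods inside 66–0 Ma: Paleogene, Neogene, Quaternary — 3 in total.

3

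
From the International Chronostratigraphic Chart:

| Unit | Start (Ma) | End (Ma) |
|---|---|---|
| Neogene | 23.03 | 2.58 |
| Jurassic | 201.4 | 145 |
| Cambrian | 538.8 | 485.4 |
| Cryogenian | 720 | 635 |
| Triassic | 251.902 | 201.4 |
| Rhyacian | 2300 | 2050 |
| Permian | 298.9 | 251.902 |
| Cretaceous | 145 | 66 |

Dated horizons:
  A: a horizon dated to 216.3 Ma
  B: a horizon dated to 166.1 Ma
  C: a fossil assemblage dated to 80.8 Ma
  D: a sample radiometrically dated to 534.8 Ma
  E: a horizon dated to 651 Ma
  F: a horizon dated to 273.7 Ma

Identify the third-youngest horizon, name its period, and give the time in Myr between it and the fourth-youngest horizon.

A, in the Triassic; 57.4 million years to F

Smaller Ma means younger, so youngest first: C 80.8 < B 166.1 < A 216.3 < F 273.7 < D 534.8 < E 651.
Counting 3 along gives A (216.3 Ma); the excerpt puts that inside the Triassic, 251.902–201.4 Ma.
Next in line is F (273.7 Ma), and 273.7 − 216.3 = 57.4 Myr.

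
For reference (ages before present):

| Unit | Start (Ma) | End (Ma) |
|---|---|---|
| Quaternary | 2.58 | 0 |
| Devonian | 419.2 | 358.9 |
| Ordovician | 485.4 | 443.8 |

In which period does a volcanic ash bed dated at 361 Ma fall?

Devonian

361 Ma lies between 419.2 and 358.9 Ma, so it falls in the Devonian.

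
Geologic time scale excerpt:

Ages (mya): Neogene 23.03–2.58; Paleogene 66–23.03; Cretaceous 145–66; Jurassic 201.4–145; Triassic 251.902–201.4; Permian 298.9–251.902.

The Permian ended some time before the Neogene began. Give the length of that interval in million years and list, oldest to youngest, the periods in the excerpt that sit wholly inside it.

End of Permian = 251.902 Ma; start of Neogene = 23.03 Ma.
Gap = 251.902 − 23.03 = 228.872 Myr.
Periods wholly inside 251.902–23.03 Ma: Triassic (251.902–201.4), Jurassic (201.4–145), Cretaceous (145–66), Paleogene (66–23.03).

228.872 million years; Triassic, Jurassic, Cretaceous, Paleogene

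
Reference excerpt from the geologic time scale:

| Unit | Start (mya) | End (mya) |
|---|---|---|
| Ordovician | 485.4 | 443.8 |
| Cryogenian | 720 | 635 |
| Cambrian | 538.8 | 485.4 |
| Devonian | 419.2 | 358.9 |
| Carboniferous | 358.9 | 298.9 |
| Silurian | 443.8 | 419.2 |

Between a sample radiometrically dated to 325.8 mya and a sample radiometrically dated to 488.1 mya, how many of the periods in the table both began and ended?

488.1 Ma sits inside the Cambrian (538.8–485.4) and 325.8 Ma inside the Carboniferous (358.9–298.9); neither of those is wholly between the two dates.
The listed periods lying completely between them are Ordovician, Silurian, Devonian — 3 in all.

3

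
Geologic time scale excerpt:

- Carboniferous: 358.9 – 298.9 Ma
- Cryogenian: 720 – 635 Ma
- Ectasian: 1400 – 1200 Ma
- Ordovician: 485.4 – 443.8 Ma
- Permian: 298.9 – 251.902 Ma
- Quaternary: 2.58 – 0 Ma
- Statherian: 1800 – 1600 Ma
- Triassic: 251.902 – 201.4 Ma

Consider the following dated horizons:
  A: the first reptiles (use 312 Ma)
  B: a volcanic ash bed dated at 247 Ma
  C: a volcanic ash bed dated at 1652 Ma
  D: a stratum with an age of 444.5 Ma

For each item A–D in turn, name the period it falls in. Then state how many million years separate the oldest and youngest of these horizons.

A — Carboniferous; B — Triassic; C — Statherian; D — Ordovician; span 1405 million years

Match each age against the start–end ranges in the excerpt: A = 312 Ma → Carboniferous (358.9–298.9); B = 247 Ma → Triassic (251.902–201.4); C = 1652 Ma → Statherian (1800–1600); D = 444.5 Ma → Ordovician (485.4–443.8).
The largest age is 1652 Ma and the smallest is 247 Ma; their difference is 1405 Myr.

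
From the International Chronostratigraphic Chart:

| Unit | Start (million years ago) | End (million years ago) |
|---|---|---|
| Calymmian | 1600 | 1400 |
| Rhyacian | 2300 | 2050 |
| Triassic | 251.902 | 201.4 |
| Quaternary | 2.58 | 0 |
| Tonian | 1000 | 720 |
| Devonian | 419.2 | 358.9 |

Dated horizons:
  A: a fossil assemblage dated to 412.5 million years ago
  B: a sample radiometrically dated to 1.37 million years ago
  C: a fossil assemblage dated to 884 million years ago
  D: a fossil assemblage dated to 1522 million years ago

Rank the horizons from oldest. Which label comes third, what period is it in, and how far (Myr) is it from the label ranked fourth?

A, in the Devonian; 411.13 million years to B

Larger Ma means older, so oldest first: D 1522 > C 884 > A 412.5 > B 1.37.
Counting 3 along gives A (412.5 Ma); the excerpt puts that inside the Devonian, 419.2–358.9 Ma.
Next in line is B (1.37 Ma), and 412.5 − 1.37 = 411.13 Myr.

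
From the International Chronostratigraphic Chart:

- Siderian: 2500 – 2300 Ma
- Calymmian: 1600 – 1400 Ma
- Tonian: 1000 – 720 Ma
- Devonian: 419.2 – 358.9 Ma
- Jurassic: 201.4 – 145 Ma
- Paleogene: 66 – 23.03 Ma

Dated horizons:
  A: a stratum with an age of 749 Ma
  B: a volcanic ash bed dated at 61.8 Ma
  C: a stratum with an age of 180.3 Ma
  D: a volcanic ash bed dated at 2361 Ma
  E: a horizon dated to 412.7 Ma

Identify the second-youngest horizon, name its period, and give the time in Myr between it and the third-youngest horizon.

C, in the Jurassic; 232.4 million years to E

Sorted youngest-first by Ma: B (61.8), C (180.3), E (412.7), A (749), D (2361).
The second youngest is C at 180.3 Ma, which lies in 201.4–145 Ma: the Jurassic.
The third youngest is E at 412.7 Ma; separation = |180.3 − 412.7| = 232.4 Myr.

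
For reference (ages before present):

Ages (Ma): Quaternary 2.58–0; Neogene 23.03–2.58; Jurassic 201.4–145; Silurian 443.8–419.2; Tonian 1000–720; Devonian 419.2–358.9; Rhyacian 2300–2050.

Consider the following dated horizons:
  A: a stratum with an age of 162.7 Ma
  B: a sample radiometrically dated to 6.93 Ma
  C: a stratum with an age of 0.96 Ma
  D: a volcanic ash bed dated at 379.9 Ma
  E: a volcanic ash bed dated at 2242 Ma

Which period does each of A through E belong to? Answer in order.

A — Jurassic; B — Neogene; C — Quaternary; D — Devonian; E — Rhyacian

Match each age against the start–end ranges in the excerpt: A = 162.7 Ma → Jurassic (201.4–145); B = 6.93 Ma → Neogene (23.03–2.58); C = 0.96 Ma → Quaternary (2.58–0); D = 379.9 Ma → Devonian (419.2–358.9); E = 2242 Ma → Rhyacian (2300–2050).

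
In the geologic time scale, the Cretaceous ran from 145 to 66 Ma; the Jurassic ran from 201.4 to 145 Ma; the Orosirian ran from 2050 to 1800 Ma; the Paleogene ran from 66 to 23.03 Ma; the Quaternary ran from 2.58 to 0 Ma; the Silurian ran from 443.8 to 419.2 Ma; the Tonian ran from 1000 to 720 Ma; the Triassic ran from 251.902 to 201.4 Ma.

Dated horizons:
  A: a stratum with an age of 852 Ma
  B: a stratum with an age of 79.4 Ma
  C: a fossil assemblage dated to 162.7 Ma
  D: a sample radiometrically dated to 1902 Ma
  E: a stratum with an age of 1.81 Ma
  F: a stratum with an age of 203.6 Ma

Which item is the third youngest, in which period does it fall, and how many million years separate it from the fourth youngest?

C, in the Jurassic; 40.9 million years to F

Smaller Ma means younger, so youngest first: E 1.81 < B 79.4 < C 162.7 < F 203.6 < A 852 < D 1902.
Counting 3 along gives C (162.7 Ma); the excerpt puts that inside the Jurassic, 201.4–145 Ma.
Next in line is F (203.6 Ma), and 203.6 − 162.7 = 40.9 Myr.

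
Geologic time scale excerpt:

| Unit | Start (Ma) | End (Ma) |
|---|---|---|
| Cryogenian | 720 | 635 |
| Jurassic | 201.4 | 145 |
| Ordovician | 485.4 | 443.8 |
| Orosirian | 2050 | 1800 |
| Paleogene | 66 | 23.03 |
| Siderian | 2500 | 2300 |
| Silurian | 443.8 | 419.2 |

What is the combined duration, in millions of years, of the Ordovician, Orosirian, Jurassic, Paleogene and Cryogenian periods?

Each duration: Ordovician = 41.6; Orosirian = 250; Jurassic = 56.4; Paleogene = 42.97; Cryogenian = 85.
Sum: 41.6 + 250 + 56.4 + 42.97 + 85 = 475.97 Myr.

475.97 million years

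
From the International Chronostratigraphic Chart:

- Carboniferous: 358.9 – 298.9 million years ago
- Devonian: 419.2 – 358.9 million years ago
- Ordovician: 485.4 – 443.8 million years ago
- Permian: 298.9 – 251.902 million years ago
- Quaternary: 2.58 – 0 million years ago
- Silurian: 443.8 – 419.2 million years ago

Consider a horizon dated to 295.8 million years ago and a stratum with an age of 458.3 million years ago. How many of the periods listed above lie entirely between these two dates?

3

The older date is 458.3 Ma and the younger is 295.8 Ma.
Periods with start < 458.3 and end > 295.8 Ma: Silurian (443.8–419.2), Devonian (419.2–358.9), Carboniferous (358.9–298.9).
That is 3 complete periods.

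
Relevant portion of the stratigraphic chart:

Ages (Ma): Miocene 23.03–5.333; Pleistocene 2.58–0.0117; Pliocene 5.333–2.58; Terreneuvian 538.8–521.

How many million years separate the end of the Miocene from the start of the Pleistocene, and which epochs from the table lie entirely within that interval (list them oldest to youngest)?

End of Miocene = 5.333 Ma; start of Pleistocene = 2.58 Ma.
Gap = 5.333 − 2.58 = 2.753 Myr.
Epochs wholly inside 5.333–2.58 Ma: Pliocene (5.333–2.58).

2.753 million years; Pliocene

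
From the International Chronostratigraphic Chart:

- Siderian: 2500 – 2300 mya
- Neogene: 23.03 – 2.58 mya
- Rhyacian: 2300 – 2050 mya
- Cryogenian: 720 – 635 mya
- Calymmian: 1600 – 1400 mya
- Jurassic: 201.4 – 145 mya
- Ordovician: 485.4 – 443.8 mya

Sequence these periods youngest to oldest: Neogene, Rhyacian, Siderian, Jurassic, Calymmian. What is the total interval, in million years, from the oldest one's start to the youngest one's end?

From the excerpt: Neogene 23.03–2.58; Rhyacian 2300–2050; Siderian 2500–2300; Jurassic 201.4–145; Calymmian 1600–1400 (Ma).
Larger Ma is earlier, so the oldest is Siderian and the youngest is Neogene; youngest to oldest: Neogene, Jurassic, Calymmian, Rhyacian, Siderian.
Oldest start 2500 minus youngest end 2.58 gives 2497.42 Myr overall.

Neogene, Jurassic, Calymmian, Rhyacian, Siderian; total span 2497.42 Myr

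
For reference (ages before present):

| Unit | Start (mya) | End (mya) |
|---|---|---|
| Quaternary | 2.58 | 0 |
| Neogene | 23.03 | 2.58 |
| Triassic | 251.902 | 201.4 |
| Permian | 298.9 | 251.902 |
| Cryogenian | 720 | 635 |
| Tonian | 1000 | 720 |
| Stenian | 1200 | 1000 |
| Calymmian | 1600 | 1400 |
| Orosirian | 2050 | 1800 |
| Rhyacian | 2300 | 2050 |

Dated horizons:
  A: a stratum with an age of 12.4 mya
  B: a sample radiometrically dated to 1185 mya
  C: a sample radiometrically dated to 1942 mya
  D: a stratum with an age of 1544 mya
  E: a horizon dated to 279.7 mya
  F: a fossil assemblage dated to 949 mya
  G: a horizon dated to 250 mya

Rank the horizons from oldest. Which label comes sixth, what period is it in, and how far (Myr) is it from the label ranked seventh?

G, in the Triassic; 237.6 million years to A

Sorted oldest-first by Ma: C (1942), D (1544), B (1185), F (949), E (279.7), G (250), A (12.4).
The sixth oldest is G at 250 Ma, which lies in 251.902–201.4 Ma: the Triassic.
The seventh oldest is A at 12.4 Ma; separation = |250 − 12.4| = 237.6 Myr.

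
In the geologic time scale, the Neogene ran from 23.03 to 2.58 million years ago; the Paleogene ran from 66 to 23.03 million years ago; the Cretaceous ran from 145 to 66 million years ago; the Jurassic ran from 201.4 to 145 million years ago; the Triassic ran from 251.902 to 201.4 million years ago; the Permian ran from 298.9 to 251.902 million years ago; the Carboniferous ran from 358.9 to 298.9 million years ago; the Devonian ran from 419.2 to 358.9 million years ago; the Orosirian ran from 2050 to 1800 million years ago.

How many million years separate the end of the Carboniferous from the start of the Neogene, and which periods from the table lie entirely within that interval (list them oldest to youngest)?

275.87 million years; Permian, Triassic, Jurassic, Cretaceous, Paleogene

End of Carboniferous = 298.9 Ma; start of Neogene = 23.03 Ma.
Gap = 298.9 − 23.03 = 275.87 Myr.
Periods wholly inside 298.9–23.03 Ma: Permian (298.9–251.902), Triassic (251.902–201.4), Jurassic (201.4–145), Cretaceous (145–66), Paleogene (66–23.03).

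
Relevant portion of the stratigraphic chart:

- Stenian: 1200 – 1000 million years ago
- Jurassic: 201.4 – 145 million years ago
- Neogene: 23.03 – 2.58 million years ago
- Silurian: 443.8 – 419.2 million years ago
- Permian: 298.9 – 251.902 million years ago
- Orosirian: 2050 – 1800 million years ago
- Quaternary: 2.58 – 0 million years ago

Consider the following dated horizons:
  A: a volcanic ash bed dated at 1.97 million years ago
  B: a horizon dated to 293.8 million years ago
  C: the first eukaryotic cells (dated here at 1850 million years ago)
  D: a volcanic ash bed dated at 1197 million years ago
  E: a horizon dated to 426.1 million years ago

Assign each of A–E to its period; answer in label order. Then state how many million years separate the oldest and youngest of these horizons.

A: 1.97 Ma lies in 2.58–0 Ma, so Quaternary.
B: 293.8 Ma lies in 298.9–251.902 Ma, so Permian.
C: 1850 Ma lies in 2050–1800 Ma, so Orosirian.
D: 1197 Ma lies in 1200–1000 Ma, so Stenian.
E: 426.1 Ma lies in 443.8–419.2 Ma, so Silurian.
Oldest = 1850 Ma, youngest = 1.97 Ma → span 1848.03 Myr.

A — Quaternary; B — Permian; C — Orosirian; D — Stenian; E — Silurian; span 1848.03 million years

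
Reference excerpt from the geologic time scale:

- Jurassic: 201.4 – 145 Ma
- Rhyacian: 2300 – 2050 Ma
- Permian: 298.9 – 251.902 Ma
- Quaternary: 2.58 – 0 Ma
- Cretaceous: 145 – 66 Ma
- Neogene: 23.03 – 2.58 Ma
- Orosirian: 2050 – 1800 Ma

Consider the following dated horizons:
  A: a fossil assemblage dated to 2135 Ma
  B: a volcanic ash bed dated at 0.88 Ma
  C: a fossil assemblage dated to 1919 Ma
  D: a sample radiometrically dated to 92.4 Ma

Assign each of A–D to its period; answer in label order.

A — Rhyacian; B — Quaternary; C — Orosirian; D — Cretaceous

A: 2135 Ma lies in 2300–2050 Ma, so Rhyacian.
B: 0.88 Ma lies in 2.58–0 Ma, so Quaternary.
C: 1919 Ma lies in 2050–1800 Ma, so Orosirian.
D: 92.4 Ma lies in 145–66 Ma, so Cretaceous.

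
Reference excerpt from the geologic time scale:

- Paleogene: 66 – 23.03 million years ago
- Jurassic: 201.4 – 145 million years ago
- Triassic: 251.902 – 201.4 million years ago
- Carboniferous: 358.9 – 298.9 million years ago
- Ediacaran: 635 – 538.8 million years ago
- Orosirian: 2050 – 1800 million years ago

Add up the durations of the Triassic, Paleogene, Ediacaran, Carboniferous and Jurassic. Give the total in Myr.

306.072 million years

Each duration: Triassic = 50.502; Paleogene = 42.97; Ediacaran = 96.2; Carboniferous = 60; Jurassic = 56.4.
Sum: 50.502 + 42.97 + 96.2 + 60 + 56.4 = 306.072 Myr.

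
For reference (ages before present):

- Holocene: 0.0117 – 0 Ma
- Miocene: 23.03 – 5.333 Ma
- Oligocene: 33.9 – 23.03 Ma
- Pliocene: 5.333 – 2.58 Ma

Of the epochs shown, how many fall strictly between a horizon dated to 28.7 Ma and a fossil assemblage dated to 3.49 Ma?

28.7 Ma sits inside the Oligocene (33.9–23.03) and 3.49 Ma inside the Pliocene (5.333–2.58); neither of those is wholly between the two dates.
The listed epochs lying completely between them are Miocene — 1 in all.

1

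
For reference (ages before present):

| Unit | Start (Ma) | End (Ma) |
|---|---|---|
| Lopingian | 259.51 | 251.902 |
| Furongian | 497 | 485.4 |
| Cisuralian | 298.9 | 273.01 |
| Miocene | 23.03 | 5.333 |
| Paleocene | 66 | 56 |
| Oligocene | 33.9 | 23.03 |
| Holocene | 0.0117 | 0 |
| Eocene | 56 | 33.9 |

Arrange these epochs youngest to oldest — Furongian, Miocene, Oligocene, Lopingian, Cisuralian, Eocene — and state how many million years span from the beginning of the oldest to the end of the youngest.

Miocene, Oligocene, Eocene, Lopingian, Cisuralian, Furongian; total span 491.667 Myr

From the excerpt: Furongian 497–485.4; Miocene 23.03–5.333; Oligocene 33.9–23.03; Lopingian 259.51–251.902; Cisuralian 298.9–273.01; Eocene 56–33.9 (Ma).
Larger Ma is earlier, so the oldest is Furongian and the youngest is Miocene; youngest to oldest: Miocene, Oligocene, Eocene, Lopingian, Cisuralian, Furongian.
Oldest start 497 minus youngest end 5.333 gives 491.667 Myr overall.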